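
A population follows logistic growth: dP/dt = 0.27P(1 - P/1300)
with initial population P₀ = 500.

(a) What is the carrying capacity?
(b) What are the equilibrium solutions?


Logistic ODE dP/dt = 0.27P(1 - P/1300) has equilibria where dP/dt = 0, i.e. P = 0 or P = 1300.
The coefficient (1 - P/K) = 0 when P = K, identifying K = 1300 as the carrying capacity.
(a) K = 1300; (b) equilibria P = 0 and P = 1300.


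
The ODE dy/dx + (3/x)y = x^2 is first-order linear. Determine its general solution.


P(x) = 3/x ⇒ μ = x^3.
(x^3 y)' = x^3·x^2 = x^5.
Integrate: x^3 y = x^6/(6) + C.
Solve for y: y = (1/6)x^3 + C/x^3.


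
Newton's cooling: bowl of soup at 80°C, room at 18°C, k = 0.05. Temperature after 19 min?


Newton's law: dT/dt = -k(T - T_a) has solution T(t) = T_a + (T₀ - T_a)e^(-kt).
Plug in T_a = 18, T₀ = 80, k = 0.05, t = 19: T(19) = 18 + (62)e^(-0.95) ≈ 42.0°C.


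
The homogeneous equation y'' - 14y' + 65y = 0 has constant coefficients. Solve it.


Characteristic equation: r² - 14r + 65 = 0.
Discriminant is negative; roots r = 7 ± 4i (complex conjugate pair).
General solution uses e^(α x)(C₁ cos(β x) + C₂ sin(β x)): y = e^(7x)(C₁cos(4x) + C₂sin(4x)).


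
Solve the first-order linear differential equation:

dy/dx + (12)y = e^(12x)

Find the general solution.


P(x) = 12 ⇒ μ = e^(12x).
(μ y)' = e^(24x) ⇒ μ y = (1/24)e^(24x) + C.
Divide by μ: y = (1/24)e^(12x) + Ce^(-12x).


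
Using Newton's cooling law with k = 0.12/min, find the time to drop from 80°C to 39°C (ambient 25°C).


From T(t) = T_a + (T₀ - T_a)e^(-kt), set T(t) = 39:
(39 - 25) / (80 - 25) = e^(-0.12t), so t = -ln(0.255)/0.12 ≈ 11.4 minutes.


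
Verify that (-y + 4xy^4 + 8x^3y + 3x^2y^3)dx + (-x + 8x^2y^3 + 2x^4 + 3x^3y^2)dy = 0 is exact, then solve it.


Check exactness: ∂M/∂y = -1 + 16xy^3 + 8x^3 + 9x^2y^2 and ∂N/∂x = -1 + 16xy^3 + 8x^3 + 9x^2y^2; equal, so the equation is exact.
Integrate M with respect to x (treating y as constant): ∫M dx = -xy + 2x^2y^4 + 2x^4y + x^3y^3 + h(y).
Differentiate w.r.t. y and set equal to N: all terms match, so h'(y) = 0 and h is a constant absorbed into C.
General solution: -xy + 2x^2y^4 + 2x^4y + x^3y^3 = C.


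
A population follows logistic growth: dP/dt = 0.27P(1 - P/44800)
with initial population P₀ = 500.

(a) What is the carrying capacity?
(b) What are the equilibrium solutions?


Logistic ODE dP/dt = 0.27P(1 - P/44800) has equilibria where dP/dt = 0, i.e. P = 0 or P = 44800.
The coefficient (1 - P/K) = 0 when P = K, identifying K = 44800 as the carrying capacity.
(a) K = 44800; (b) equilibria P = 0 and P = 44800.


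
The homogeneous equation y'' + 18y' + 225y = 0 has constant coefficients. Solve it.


Characteristic equation: r² + 18r + 225 = 0.
Discriminant is negative; roots r = -9 ± 12i (complex conjugate pair).
General solution uses e^(α x)(C₁ cos(β x) + C₂ sin(β x)): y = e^(-9x)(C₁cos(12x) + C₂sin(12x)).


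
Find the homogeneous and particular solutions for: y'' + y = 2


Homogeneous part: r² + 1 = 0 ⇒ r = ±1i, so y_h = C₁cos(x) + C₂sin(x).
Try constant y_p = A; plug in: 1A = 2 ⇒ A = 2.
General solution: y = C₁cos(x) + C₂sin(x) + 2.


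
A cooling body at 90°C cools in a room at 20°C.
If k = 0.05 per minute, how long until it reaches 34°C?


From T(t) = T_a + (T₀ - T_a)e^(-kt), set T(t) = 34:
(34 - 20) / (90 - 20) = e^(-0.05t), so t = -ln(0.200)/0.05 ≈ 32.2 minutes.


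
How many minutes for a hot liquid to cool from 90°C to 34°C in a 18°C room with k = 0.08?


From T(t) = T_a + (T₀ - T_a)e^(-kt), set T(t) = 34:
(34 - 18) / (90 - 18) = e^(-0.08t), so t = -ln(0.222)/0.08 ≈ 18.8 minutes.


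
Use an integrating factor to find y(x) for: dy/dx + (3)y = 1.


P(x) = 3, Q(x) = 1; integrating factor μ = e^(3x).
(μ y)' = e^(3x) ⇒ μ y = (1/3)e^(3x) + C.
Divide by μ: y = 1/3 + Ce^(-3x).


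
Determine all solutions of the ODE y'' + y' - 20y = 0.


Characteristic equation: r² + r - 20 = 0.
Factor: (r + 5)(r - 4) = 0 ⇒ r = -5, 4 (distinct real).
General solution: y = C₁e^(-5x) + C₂e^(4x).


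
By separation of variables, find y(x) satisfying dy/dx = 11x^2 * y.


Separate variables: dy/y = 11x^2 dx.
Integrate: ln|y| = (11/3)x^3 + C₀.
Exponentiate: y = Ce^((11/3)x^3).


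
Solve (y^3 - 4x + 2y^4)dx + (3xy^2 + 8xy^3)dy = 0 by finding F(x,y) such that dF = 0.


Check exactness: ∂M/∂y = 3y^2 + 8y^3 and ∂N/∂x = 3y^2 + 8y^3; equal, so the equation is exact.
Integrate M with respect to x (treating y as constant): ∫M dx = xy^3 - 2x^2 + 2xy^4 + h(y).
Differentiate w.r.t. y and set equal to N: all terms match, so h'(y) = 0 and h is a constant absorbed into C.
General solution: xy^3 - 2x^2 + 2xy^4 = C.


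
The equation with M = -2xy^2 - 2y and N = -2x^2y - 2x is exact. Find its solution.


Check exactness: ∂M/∂y = -4xy - 2 and ∂N/∂x = -4xy - 2; equal, so the equation is exact.
Integrate M with respect to x (treating y as constant): ∫M dx = -x^2y^2 - 2xy + h(y).
Differentiate w.r.t. y and set equal to N: all terms match, so h'(y) = 0 and h is a constant absorbed into C.
General solution: -x^2y^2 - 2xy = C.


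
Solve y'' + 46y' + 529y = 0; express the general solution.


Characteristic equation: r² + 46r + 529 = 0, i.e. (r + 23)² = 0.
Repeated root r = -23; include an x factor for the second linearly independent solution.
General solution: y = (C₁ + C₂x)e^(-23x).


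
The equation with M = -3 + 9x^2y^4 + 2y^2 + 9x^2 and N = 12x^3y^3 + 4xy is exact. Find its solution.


Check exactness: ∂M/∂y = 36x^2y^3 + 4y and ∂N/∂x = 36x^2y^3 + 4y; equal, so the equation is exact.
Integrate M with respect to x (treating y as constant): ∫M dx = -3x + 3x^3y^4 + 2xy^2 + 3x^3 + h(y).
Differentiate w.r.t. y and set equal to N: all terms match, so h'(y) = 0 and h is a constant absorbed into C.
General solution: -3x + 3x^3y^4 + 2xy^2 + 3x^3 = C.


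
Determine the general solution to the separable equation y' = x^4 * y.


Separate variables: dy/y = x^4 dx.
Integrate: ln|y| = (1/5)x^5 + C₀.
Exponentiate: y = Ce^((1/5)x^5).


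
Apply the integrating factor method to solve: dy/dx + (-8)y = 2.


P(x) = -8 ⇒ μ = e^(-8x).
(μ y)' = 2e^(-8x) ⇒ μ y = -(1/4)e^(-8x) + C.
Divide by μ: y = -1/4 + Ce^(8x).


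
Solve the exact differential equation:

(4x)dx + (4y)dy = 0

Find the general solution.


Check exactness: ∂M/∂y = 0 and ∂N/∂x = 0; equal, so the equation is exact.
Integrate M with respect to x (treating y as constant): ∫M dx = 2x^2 + h(y).
Differentiate w.r.t. y and set equal to N: the x-dependent terms already match, leaving h'(y) = 4y. Integrate: h(y) = 2y^2.
So F(x,y) = 2x^2 + 2y^2.
General solution: 2x^2 + 2y^2 = C.


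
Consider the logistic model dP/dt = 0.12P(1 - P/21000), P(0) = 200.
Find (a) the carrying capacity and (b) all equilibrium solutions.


Logistic ODE dP/dt = 0.12P(1 - P/21000) has equilibria where dP/dt = 0, i.e. P = 0 or P = 21000.
The coefficient (1 - P/K) = 0 when P = K, identifying K = 21000 as the carrying capacity.
(a) K = 21000; (b) equilibria P = 0 and P = 21000.


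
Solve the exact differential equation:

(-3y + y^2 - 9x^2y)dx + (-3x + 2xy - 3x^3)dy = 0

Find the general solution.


Check exactness: ∂M/∂y = -3 + 2y - 9x^2 and ∂N/∂x = -3 + 2y - 9x^2; equal, so the equation is exact.
Integrate M with respect to x (treating y as constant): ∫M dx = -3xy + xy^2 - 3x^3y + h(y).
Differentiate w.r.t. y and set equal to N: all terms match, so h'(y) = 0 and h is a constant absorbed into C.
General solution: -3xy + xy^2 - 3x^3y = C.


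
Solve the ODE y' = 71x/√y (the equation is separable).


Separate: √y dy = 71x dx.
Integrate: (2/3)y^(3/2) = (71/2)x² + C.


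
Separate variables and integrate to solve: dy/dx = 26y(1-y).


Separate: dy/[y(1-y)] = 26 dx.
Partial fractions: 1/[y(1-y)] = 1/y + 1/(1-y).
Integrate: ln|y/(1-y)| = 26x + C₀.
Solve for y: y = 1/(1 + Ce^(-26x)).


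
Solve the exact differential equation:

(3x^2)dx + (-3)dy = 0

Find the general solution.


Check exactness: ∂M/∂y = 0 and ∂N/∂x = 0; equal, so the equation is exact.
Integrate M with respect to x (treating y as constant): ∫M dx = x^3 + h(y).
Differentiate w.r.t. y and set equal to N: the x-dependent terms already match, leaving h'(y) = -3. Integrate: h(y) = -3y.
So F(x,y) = x^3 - 3y.
General solution: x^3 - 3y = C.


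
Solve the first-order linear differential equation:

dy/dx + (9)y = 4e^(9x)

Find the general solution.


P(x) = 9 ⇒ μ = e^(9x).
(μ y)' = 4e^(18x) ⇒ μ y = (4/18)e^(18x) + C.
Divide by μ: y = (2/9)e^(9x) + Ce^(-9x).


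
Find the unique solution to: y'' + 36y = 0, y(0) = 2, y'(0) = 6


Characteristic roots of r² + 36 = 0 are ±6i, so y = C₁cos(6x) + C₂sin(6x).
Apply y(0) = 2: C₁ = 2. Differentiate and apply y'(0) = 6: 6·C₂ = 6, so C₂ = 1.
Particular solution: y = 2cos(6x) + sin(6x).


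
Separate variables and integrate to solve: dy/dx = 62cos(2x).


g(y) = 1, so integrate directly: y = ∫ 62cos(2x) dx = 31sin(2x) + C.


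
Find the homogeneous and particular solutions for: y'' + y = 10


Homogeneous part: r² + 1 = 0 ⇒ r = ±1i, so y_h = C₁cos(x) + C₂sin(x).
Try constant y_p = A; plug in: 1A = 10 ⇒ A = 10.
General solution: y = C₁cos(x) + C₂sin(x) + 10.


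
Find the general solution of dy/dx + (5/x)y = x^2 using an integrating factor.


P(x) = 5/x ⇒ μ = x^5.
(x^5 y)' = x^7 ⇒ x^5 y = x^8/(8) + C.
Solve for y: y = (1/8)x^3 + C/x^5.


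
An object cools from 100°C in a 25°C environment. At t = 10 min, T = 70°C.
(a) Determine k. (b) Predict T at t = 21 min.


Newton's law: T(t) = T_a + (T₀ - T_a)e^(-kt).
(a) Use T(10) = 70: (70 - 25)/(100 - 25) = e^(-k·10), so k = -ln(0.600)/10 ≈ 0.0511.
(b) Apply k to t = 21: T(21) = 25 + (75)e^(-1.073) ≈ 50.7°C.


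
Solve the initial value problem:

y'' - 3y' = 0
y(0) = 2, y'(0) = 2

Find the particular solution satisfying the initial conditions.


Characteristic roots of r² - 3r = 0 are 0, 3.
General solution y = c₁ + c₂ e^(3x).
Apply y(0) = 2: c₁ + c₂ = 2. Apply y'(0) = 2: 0 c₁ + 3 c₂ = 2.
Solve: c₁ = 4/3, c₂ = 2/3.
Particular solution: y = 4/3 + (2/3)e^(3x).


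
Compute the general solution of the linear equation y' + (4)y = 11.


P(x) = 4, Q(x) = 11; integrating factor μ = e^(4x).
(μ y)' = 11e^(4x) ⇒ μ y = (11/4)e^(4x) + C.
Divide by μ: y = 11/4 + Ce^(-4x).


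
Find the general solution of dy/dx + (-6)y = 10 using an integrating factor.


P(x) = -6 ⇒ μ = e^(-6x).
(μ y)' = 10e^(-6x) ⇒ μ y = -(5/3)e^(-6x) + C.
Divide by μ: y = -5/3 + Ce^(6x).


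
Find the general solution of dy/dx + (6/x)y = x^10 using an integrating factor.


P(x) = 6/x ⇒ μ = x^6.
(x^6 y)' = x^6·x^10 = x^16.
Integrate: x^6 y = x^17/(17) + C.
Solve for y: y = (1/17)x^11 + C/x^6.


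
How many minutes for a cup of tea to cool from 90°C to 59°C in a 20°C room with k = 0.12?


From T(t) = T_a + (T₀ - T_a)e^(-kt), set T(t) = 59:
(59 - 20) / (90 - 20) = e^(-0.12t), so t = -ln(0.557)/0.12 ≈ 4.9 minutes.


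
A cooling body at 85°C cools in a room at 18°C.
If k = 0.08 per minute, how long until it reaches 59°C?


From T(t) = T_a + (T₀ - T_a)e^(-kt), set T(t) = 59:
(59 - 18) / (85 - 18) = e^(-0.08t), so t = -ln(0.612)/0.08 ≈ 6.1 minutes.


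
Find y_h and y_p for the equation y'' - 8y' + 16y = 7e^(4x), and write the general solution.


Characteristic polynomial (r - 4)² = 0; repeated root r = 4.
y_h = (C₁ + C₂x)e^(4x). Forcing matches the repeated root (resonance), so try y_p = Ax² e^(4x).
Substitute and solve for A: 2A = 7, so A = 7/2.
General solution: y = (C₁ + C₂x + (7/2)x²)e^(4x).


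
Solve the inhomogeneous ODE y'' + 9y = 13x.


Homogeneous: r² + 9 = 0 ⇒ r = ±3i, y_h = C₁cos(3x) + C₂sin(3x).
Polynomial forcing; try y_p = Ax + B. Then y_p'' + 9 y_p = 9(Ax + B) = 13x, so B = 0 and A = 13/9.
General solution: y = C₁cos(3x) + C₂sin(3x) + (13/9)x.


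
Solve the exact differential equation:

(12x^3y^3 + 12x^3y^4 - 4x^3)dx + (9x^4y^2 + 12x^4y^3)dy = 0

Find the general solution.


Check exactness: ∂M/∂y = 36x^3y^2 + 48x^3y^3 and ∂N/∂x = 36x^3y^2 + 48x^3y^3; equal, so the equation is exact.
Integrate M with respect to x (treating y as constant): ∫M dx = 3x^4y^3 + 3x^4y^4 - x^4 + h(y).
Differentiate w.r.t. y and set equal to N: all terms match, so h'(y) = 0 and h is a constant absorbed into C.
General solution: 3x^4y^3 + 3x^4y^4 - x^4 = C.


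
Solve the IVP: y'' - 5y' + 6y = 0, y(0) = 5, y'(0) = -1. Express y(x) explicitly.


Characteristic roots of r² - 5r + 6 = 0 are 2, 3.
General solution y = c₁ e^(2x) + c₂ e^(3x).
Apply y(0) = 5: c₁ + c₂ = 5. Apply y'(0) = -1: 2 c₁ + 3 c₂ = -1.
Solve: c₁ = 16, c₂ = -11.
Particular solution: y = 16e^(2x) - 11e^(3x).


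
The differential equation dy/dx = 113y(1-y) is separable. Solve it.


Separate: dy/[y(1-y)] = 113 dx.
Partial fractions: 1/[y(1-y)] = 1/y + 1/(1-y).
Integrate: ln|y/(1-y)| = 113x + C₀.
Solve for y: y = 1/(1 + Ce^(-113x)).


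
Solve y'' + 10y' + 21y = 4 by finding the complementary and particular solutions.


Characteristic roots of r² + 10r + 21 = 0 are -3, -7.
y_h = C₁e^(-3x) + C₂e^(-7x).
Constant forcing; try y_p = A. Then 21A = 4 ⇒ A = 4/21.
General solution: y = C₁e^(-3x) + C₂e^(-7x) + 4/21.


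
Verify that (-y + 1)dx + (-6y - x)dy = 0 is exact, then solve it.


Check exactness: ∂M/∂y = -1 and ∂N/∂x = -1; equal, so the equation is exact.
Integrate M with respect to x (treating y as constant): ∫M dx = -xy + x + h(y).
Differentiate w.r.t. y and set equal to N: the x-dependent terms already match, leaving h'(y) = -6y. Integrate: h(y) = -3y^2.
So F(x,y) = -3y^2 - xy + x.
General solution: -3y^2 - xy + x = C.


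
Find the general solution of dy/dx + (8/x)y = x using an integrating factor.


P(x) = 8/x ⇒ μ = x^8.
(x^8 y)' = x^9 ⇒ x^8 y = x^10/(10) + C.
Solve for y: y = (1/10)x^2 + C/x^8.


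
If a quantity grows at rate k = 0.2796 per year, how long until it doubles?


Exponential growth: P(t) = P₀ e^(0.2796t). Set P(t)/P₀ = 2: e^(0.2796t) = 2.
Solve: t = ln(2)/0.2796 ≈ 2.48 years.


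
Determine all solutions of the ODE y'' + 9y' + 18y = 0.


Characteristic equation: r² + 9r + 18 = 0.
Factor: (r + 6)(r + 3) = 0 ⇒ r = -6, -3 (distinct real).
General solution: y = C₁e^(-6x) + C₂e^(-3x).


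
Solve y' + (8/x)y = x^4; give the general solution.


P(x) = 8/x ⇒ μ = x^8.
(x^8 y)' = x^12 ⇒ x^8 y = x^13/(13) + C.
Solve for y: y = (1/13)x^5 + C/x^8.


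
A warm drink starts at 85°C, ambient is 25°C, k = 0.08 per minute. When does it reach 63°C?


From T(t) = T_a + (T₀ - T_a)e^(-kt), set T(t) = 63:
(63 - 25) / (85 - 25) = e^(-0.08t), so t = -ln(0.633)/0.08 ≈ 5.7 minutes.


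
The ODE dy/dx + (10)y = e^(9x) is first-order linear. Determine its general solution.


P(x) = 10 ⇒ μ = e^(10x).
(μ y)' = e^(19x) ⇒ μ y = e^(19x)/19 + C.
Divide by μ: y = (1/19)e^(9x) + Ce^(-10x).


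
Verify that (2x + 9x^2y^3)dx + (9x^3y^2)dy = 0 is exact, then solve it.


Check exactness: ∂M/∂y = 27x^2y^2 and ∂N/∂x = 27x^2y^2; equal, so the equation is exact.
Integrate M with respect to x (treating y as constant): ∫M dx = x^2 + 3x^3y^3 + h(y).
Differentiate w.r.t. y and set equal to N: all terms match, so h'(y) = 0 and h is a constant absorbed into C.
General solution: x^2 + 3x^3y^3 = C.


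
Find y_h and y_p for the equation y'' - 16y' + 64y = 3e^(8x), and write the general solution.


Characteristic polynomial (r - 8)² = 0; repeated root r = 8.
y_h = (C₁ + C₂x)e^(8x). Forcing matches the repeated root (resonance), so try y_p = Ax² e^(8x).
Substitute and solve for A: 2A = 3, so A = 3/2.
General solution: y = (C₁ + C₂x + (3/2)x²)e^(8x).


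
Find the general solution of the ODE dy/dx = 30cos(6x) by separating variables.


g(y) = 1, so integrate directly: y = ∫ 30cos(6x) dx = 5sin(6x) + C.


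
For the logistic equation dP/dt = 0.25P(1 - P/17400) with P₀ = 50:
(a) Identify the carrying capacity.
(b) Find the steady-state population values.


Logistic ODE dP/dt = 0.25P(1 - P/17400) has equilibria where dP/dt = 0, i.e. P = 0 or P = 17400.
The coefficient (1 - P/K) = 0 when P = K, identifying K = 17400 as the carrying capacity.
(a) K = 17400; (b) equilibria P = 0 and P = 17400.


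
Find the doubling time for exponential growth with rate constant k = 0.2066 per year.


Exponential growth: P(t) = P₀ e^(0.2066t). Set P(t)/P₀ = 2: e^(0.2066t) = 2.
Solve: t = ln(2)/0.2066 ≈ 3.36 years.


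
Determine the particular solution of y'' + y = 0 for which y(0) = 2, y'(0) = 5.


Characteristic roots of r² + 1 = 0 are ±1i, so y = C₁cos(x) + C₂sin(x).
Apply y(0) = 2: C₁ = 2. Differentiate and apply y'(0) = 5: 1·C₂ = 5, so C₂ = 5.
Particular solution: y = 2cos(x) + 5sin(x).


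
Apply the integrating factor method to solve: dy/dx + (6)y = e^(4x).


P(x) = 6 ⇒ μ = e^(6x).
(μ y)' = e^(10x) ⇒ μ y = e^(10x)/10 + C.
Divide by μ: y = (1/10)e^(4x) + Ce^(-6x).


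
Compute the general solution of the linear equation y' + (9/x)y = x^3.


P(x) = 9/x ⇒ μ = x^9.
(x^9 y)' = x^9·x^3 = x^12.
Integrate: x^9 y = x^13/(13) + C.
Solve for y: y = (1/13)x^4 + C/x^9.


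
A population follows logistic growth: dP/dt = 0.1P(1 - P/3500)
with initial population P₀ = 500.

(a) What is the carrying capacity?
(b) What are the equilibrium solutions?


Logistic ODE dP/dt = 0.1P(1 - P/3500) has equilibria where dP/dt = 0, i.e. P = 0 or P = 3500.
The coefficient (1 - P/K) = 0 when P = K, identifying K = 3500 as the carrying capacity.
(a) K = 3500; (b) equilibria P = 0 and P = 3500.


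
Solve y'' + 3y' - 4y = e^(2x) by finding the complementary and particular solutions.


Characteristic roots of r² + 3r - 4 = 0 are -4, 1.
y_h = C₁e^(-4x) + C₂e^(x).
Forcing exponent 2 is not a characteristic root; try y_p = Ae^(2x).
Substitute: A·(4 + (3)·2 + (-4)) = A·6 = 1, so A = 1/6.
General solution: y = C₁e^(-4x) + C₂e^(x) + (1/6)e^(2x).


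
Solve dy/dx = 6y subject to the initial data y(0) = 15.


General solution of y' = 6y is y = Ce^(6x).
Apply y(0) = 15: C = 15.
Particular solution: y = 15e^(6x).


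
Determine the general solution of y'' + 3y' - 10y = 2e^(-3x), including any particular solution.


Characteristic roots of r² + 3r - 10 = 0 are 2, -5.
y_h = C₁e^(2x) + C₂e^(-5x).
Forcing exponent -3 is not a characteristic root; try y_p = Ae^(-3x).
Substitute: A·(9 + (3)·-3 + (-10)) = A·-10 = 2, so A = -1/5.
General solution: y = C₁e^(2x) + C₂e^(-5x) - (1/5)e^(-3x).


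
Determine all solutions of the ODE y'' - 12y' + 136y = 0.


Characteristic equation: r² - 12r + 136 = 0.
Discriminant is negative; roots r = 6 ± 10i (complex conjugate pair).
General solution uses e^(α x)(C₁ cos(β x) + C₂ sin(β x)): y = e^(6x)(C₁cos(10x) + C₂sin(10x)).


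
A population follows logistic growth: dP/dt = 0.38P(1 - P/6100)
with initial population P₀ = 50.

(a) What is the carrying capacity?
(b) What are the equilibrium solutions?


Logistic ODE dP/dt = 0.38P(1 - P/6100) has equilibria where dP/dt = 0, i.e. P = 0 or P = 6100.
The coefficient (1 - P/K) = 0 when P = K, identifying K = 6100 as the carrying capacity.
(a) K = 6100; (b) equilibria P = 0 and P = 6100.


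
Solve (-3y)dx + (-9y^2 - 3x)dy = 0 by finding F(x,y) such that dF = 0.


Check exactness: ∂M/∂y = -3 and ∂N/∂x = -3; equal, so the equation is exact.
Integrate M with respect to x (treating y as constant): ∫M dx = -3xy + h(y).
Differentiate w.r.t. y and set equal to N: the x-dependent terms already match, leaving h'(y) = -9y^2. Integrate: h(y) = -3y^3.
So F(x,y) = -3y^3 - 3xy.
General solution: -3y^3 - 3xy = C.


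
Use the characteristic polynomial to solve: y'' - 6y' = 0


Characteristic equation: r² - 6r = 0.
Factor: (r - 6)(r - 0) = 0 ⇒ r = 6, 0 (distinct real).
General solution: y = C₁e^(6x) + C₂.


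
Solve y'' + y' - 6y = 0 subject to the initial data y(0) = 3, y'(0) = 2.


Characteristic roots of r² + r - 6 = 0 are 2, -3.
General solution y = c₁ e^(2x) + c₂ e^(-3x).
Apply y(0) = 3: c₁ + c₂ = 3. Apply y'(0) = 2: 2 c₁ - 3 c₂ = 2.
Solve: c₁ = 11/5, c₂ = 4/5.
Particular solution: y = (11/5)e^(2x) + (4/5)e^(-3x).


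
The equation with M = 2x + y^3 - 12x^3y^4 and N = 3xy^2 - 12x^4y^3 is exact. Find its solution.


Check exactness: ∂M/∂y = 3y^2 - 48x^3y^3 and ∂N/∂x = 3y^2 - 48x^3y^3; equal, so the equation is exact.
Integrate M with respect to x (treating y as constant): ∫M dx = x^2 + xy^3 - 3x^4y^4 + h(y).
Differentiate w.r.t. y and set equal to N: all terms match, so h'(y) = 0 and h is a constant absorbed into C.
General solution: x^2 + xy^3 - 3x^4y^4 = C.


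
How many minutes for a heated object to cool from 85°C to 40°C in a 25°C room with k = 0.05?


From T(t) = T_a + (T₀ - T_a)e^(-kt), set T(t) = 40:
(40 - 25) / (85 - 25) = e^(-0.05t), so t = -ln(0.250)/0.05 ≈ 27.7 minutes.


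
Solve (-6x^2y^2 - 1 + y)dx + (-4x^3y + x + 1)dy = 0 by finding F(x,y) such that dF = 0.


Check exactness: ∂M/∂y = -12x^2y + 1 and ∂N/∂x = -12x^2y + 1; equal, so the equation is exact.
Integrate M with respect to x (treating y as constant): ∫M dx = -2x^3y^2 - x + xy + h(y).
Differentiate w.r.t. y and set equal to N: the x-dependent terms already match, leaving h'(y) = 1. Integrate: h(y) = y.
So F(x,y) = -2x^3y^2 - x + xy + y.
General solution: -2x^3y^2 - x + xy + y = C.


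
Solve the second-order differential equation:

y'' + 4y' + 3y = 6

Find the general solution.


Characteristic roots of r² + 4r + 3 = 0 are -1, -3.
y_h = C₁e^(-x) + C₂e^(-3x).
Constant forcing; try y_p = A. Then 3A = 6 ⇒ A = 2.
General solution: y = C₁e^(-x) + C₂e^(-3x) + 2.


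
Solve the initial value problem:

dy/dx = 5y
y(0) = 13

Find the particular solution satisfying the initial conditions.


General solution of y' = 5y is y = Ce^(5x).
Apply y(0) = 13: C = 13.
Particular solution: y = 13e^(5x).


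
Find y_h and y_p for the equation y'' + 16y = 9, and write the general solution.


Homogeneous part: r² + 16 = 0 ⇒ r = ±4i, so y_h = C₁cos(4x) + C₂sin(4x).
Try constant y_p = A; plug in: 16A = 9 ⇒ A = 9/16.
General solution: y = C₁cos(4x) + C₂sin(4x) + 9/16.


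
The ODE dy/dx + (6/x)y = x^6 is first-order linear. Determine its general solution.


P(x) = 6/x ⇒ μ = x^6.
(x^6 y)' = x^12 ⇒ x^6 y = x^13/(13) + C.
Solve for y: y = (1/13)x^7 + C/x^6.


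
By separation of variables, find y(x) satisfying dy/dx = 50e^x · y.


Separate variables: dy/y = 50e^x dx.
Integrate: ln|y| = 50e^x + C₀.
Exponentiate: y = Ce^(50e^x).


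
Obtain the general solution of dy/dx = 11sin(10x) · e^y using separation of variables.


Separate: e^(-y) dy = 11sin(10x) dx.
Integrate: -e^(-y) = -(11/10)cos(10x) + C₀.
Rearrange: e^(-y) = (11/10)cos(10x) + C.


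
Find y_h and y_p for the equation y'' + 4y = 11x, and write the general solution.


Homogeneous: r² + 4 = 0 ⇒ r = ±2i, y_h = C₁cos(2x) + C₂sin(2x).
Polynomial forcing; try y_p = Ax + B. Then y_p'' + 4 y_p = 4(Ax + B) = 11x, so B = 0 and A = 11/4.
General solution: y = C₁cos(2x) + C₂sin(2x) + (11/4)x.


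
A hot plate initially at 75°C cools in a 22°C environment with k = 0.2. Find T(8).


Newton's law: dT/dt = -k(T - T_a) has solution T(t) = T_a + (T₀ - T_a)e^(-kt).
Plug in T_a = 22, T₀ = 75, k = 0.2, t = 8: T(8) = 22 + (53)e^(-1.60) ≈ 32.7°C.


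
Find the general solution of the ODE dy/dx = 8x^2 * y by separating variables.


Separate variables: dy/y = 8x^2 dx.
Integrate: ln|y| = (8/3)x^3 + C₀.
Exponentiate: y = Ce^((8/3)x^3).


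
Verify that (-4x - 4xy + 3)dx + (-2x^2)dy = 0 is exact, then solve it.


Check exactness: ∂M/∂y = -4x and ∂N/∂x = -4x; equal, so the equation is exact.
Integrate M with respect to x (treating y as constant): ∫M dx = -2x^2 - 2x^2y + 3x + h(y).
Differentiate w.r.t. y and set equal to N: all terms match, so h'(y) = 0 and h is a constant absorbed into C.
General solution: -2x^2 - 2x^2y + 3x = C.


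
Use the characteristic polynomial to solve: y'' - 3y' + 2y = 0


Characteristic equation: r² - 3r + 2 = 0.
Factor: (r - 2)(r - 1) = 0 ⇒ r = 2, 1 (distinct real).
General solution: y = C₁e^(2x) + C₂e^(x).


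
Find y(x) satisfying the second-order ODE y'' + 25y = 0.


Characteristic equation: r² + 25 = 0.
Discriminant is negative; roots r = 0 ± 5i (complex conjugate pair).
General solution uses e^(α x)(C₁ cos(β x) + C₂ sin(β x)): y = C₁cos(5x) + C₂sin(5x).


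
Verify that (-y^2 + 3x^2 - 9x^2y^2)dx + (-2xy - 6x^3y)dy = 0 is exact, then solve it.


Check exactness: ∂M/∂y = -2y - 18x^2y and ∂N/∂x = -2y - 18x^2y; equal, so the equation is exact.
Integrate M with respect to x (treating y as constant): ∫M dx = -xy^2 + x^3 - 3x^3y^2 + h(y).
Differentiate w.r.t. y and set equal to N: all terms match, so h'(y) = 0 and h is a constant absorbed into C.
General solution: -xy^2 + x^3 - 3x^3y^2 = C.


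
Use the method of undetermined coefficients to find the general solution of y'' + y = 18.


Homogeneous part: r² + 1 = 0 ⇒ r = ±1i, so y_h = C₁cos(x) + C₂sin(x).
Try constant y_p = A; plug in: 1A = 18 ⇒ A = 18.
General solution: y = C₁cos(x) + C₂sin(x) + 18.


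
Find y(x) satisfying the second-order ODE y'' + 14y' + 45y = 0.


Characteristic equation: r² + 14r + 45 = 0.
Factor: (r + 9)(r + 5) = 0 ⇒ r = -9, -5 (distinct real).
General solution: y = C₁e^(-9x) + C₂e^(-5x).


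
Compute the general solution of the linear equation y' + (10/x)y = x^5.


P(x) = 10/x ⇒ μ = x^10.
(x^10 y)' = x^15 ⇒ x^10 y = x^16/(16) + C.
Solve for y: y = (1/16)x^6 + C/x^10.


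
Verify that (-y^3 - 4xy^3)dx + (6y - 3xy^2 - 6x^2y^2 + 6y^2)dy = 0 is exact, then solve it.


Check exactness: ∂M/∂y = -3y^2 - 12xy^2 and ∂N/∂x = -3y^2 - 12xy^2; equal, so the equation is exact.
Integrate M with respect to x (treating y as constant): ∫M dx = -xy^3 - 2x^2y^3 + h(y).
Differentiate w.r.t. y and set equal to N: the x-dependent terms already match, leaving h'(y) = 6y + 6y^2. Integrate: h(y) = 3y^2 + 2y^3.
So F(x,y) = 3y^2 - xy^3 - 2x^2y^3 + 2y^3.
General solution: 3y^2 - xy^3 - 2x^2y^3 + 2y^3 = C.


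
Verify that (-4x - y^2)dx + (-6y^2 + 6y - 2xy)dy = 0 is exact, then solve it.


Check exactness: ∂M/∂y = -2y and ∂N/∂x = -2y; equal, so the equation is exact.
Integrate M with respect to x (treating y as constant): ∫M dx = -2x^2 - xy^2 + h(y).
Differentiate w.r.t. y and set equal to N: the x-dependent terms already match, leaving h'(y) = -6y^2 + 6y. Integrate: h(y) = -2y^3 + 3y^2.
So F(x,y) = -2x^2 - 2y^3 + 3y^2 - xy^2.
General solution: -2x^2 - 2y^3 + 3y^2 - xy^2 = C.


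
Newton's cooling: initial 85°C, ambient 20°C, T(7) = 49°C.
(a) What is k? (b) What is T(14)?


Newton's law: T(t) = T_a + (T₀ - T_a)e^(-kt).
(a) Use T(7) = 49: (49 - 20)/(85 - 20) = e^(-k·7), so k = -ln(0.446)/7 ≈ 0.1153.
(b) Apply k to t = 14: T(14) = 20 + (65)e^(-1.614) ≈ 32.9°C.


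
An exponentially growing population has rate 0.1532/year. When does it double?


Exponential growth: P(t) = P₀ e^(0.1532t). Set P(t)/P₀ = 2: e^(0.1532t) = 2.
Solve: t = ln(2)/0.1532 ≈ 4.52 years.


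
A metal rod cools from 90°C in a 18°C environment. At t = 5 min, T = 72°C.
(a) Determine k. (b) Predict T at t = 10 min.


Newton's law: T(t) = T_a + (T₀ - T_a)e^(-kt).
(a) Use T(5) = 72: (72 - 18)/(90 - 18) = e^(-k·5), so k = -ln(0.750)/5 ≈ 0.0575.
(b) Apply k to t = 10: T(10) = 18 + (72)e^(-0.575) ≈ 58.5°C.


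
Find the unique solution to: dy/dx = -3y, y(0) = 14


General solution of y' = -3y is y = Ce^(-3x).
Apply y(0) = 14: C = 14.
Particular solution: y = 14e^(-3x).


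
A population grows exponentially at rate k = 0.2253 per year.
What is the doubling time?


Exponential growth: P(t) = P₀ e^(0.2253t). Set P(t)/P₀ = 2: e^(0.2253t) = 2.
Solve: t = ln(2)/0.2253 ≈ 3.08 years.


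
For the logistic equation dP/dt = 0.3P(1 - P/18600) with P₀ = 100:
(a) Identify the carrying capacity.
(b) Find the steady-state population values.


Logistic ODE dP/dt = 0.3P(1 - P/18600) has equilibria where dP/dt = 0, i.e. P = 0 or P = 18600.
The coefficient (1 - P/K) = 0 when P = K, identifying K = 18600 as the carrying capacity.
(a) K = 18600; (b) equilibria P = 0 and P = 18600.


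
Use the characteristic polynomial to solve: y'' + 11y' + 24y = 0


Characteristic equation: r² + 11r + 24 = 0.
Factor: (r + 3)(r + 8) = 0 ⇒ r = -3, -8 (distinct real).
General solution: y = C₁e^(-3x) + C₂e^(-8x).


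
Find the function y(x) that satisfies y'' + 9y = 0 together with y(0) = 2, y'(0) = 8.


Characteristic roots of r² + 9 = 0 are ±3i, so y = C₁cos(3x) + C₂sin(3x).
Apply y(0) = 2: C₁ = 2. Differentiate and apply y'(0) = 8: 3·C₂ = 8, so C₂ = 8/3.
Particular solution: y = 2cos(3x) + (8/3)sin(3x).


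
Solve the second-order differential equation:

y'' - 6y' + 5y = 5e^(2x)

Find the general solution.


Characteristic roots of r² - 6r + 5 = 0 are 1, 5.
y_h = C₁e^(x) + C₂e^(5x).
Forcing exponent 2 is not a characteristic root; try y_p = Ae^(2x).
Substitute: A·(4 + (-6)·2 + (5)) = A·-3 = 5, so A = -5/3.
General solution: y = C₁e^(x) + C₂e^(5x) - (5/3)e^(2x).


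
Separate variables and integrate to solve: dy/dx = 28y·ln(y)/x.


Separate: dy/[y ln(y)] = 28 dx/x.
Substitute u = ln(y): du/u = 28 dx/x.
Integrate: ln|ln(y)| = 28ln|x| + C₀, hence ln(y) = C·x^28.


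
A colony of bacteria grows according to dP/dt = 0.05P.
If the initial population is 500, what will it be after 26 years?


The ODE dP/dt = 0.05P has solution P(t) = P(0)e^(0.05t).
Substitute P(0) = 500 and t = 26: P(26) = 500 e^(1.30) ≈ 1835.


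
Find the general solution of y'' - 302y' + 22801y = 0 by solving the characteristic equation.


Characteristic equation: r² - 302r + 22801 = 0, i.e. (r - 151)² = 0.
Repeated root r = 151; include an x factor for the second linearly independent solution.
General solution: y = (C₁ + C₂x)e^(151x).


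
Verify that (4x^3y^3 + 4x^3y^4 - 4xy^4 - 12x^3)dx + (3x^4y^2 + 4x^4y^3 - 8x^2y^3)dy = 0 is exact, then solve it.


Check exactness: ∂M/∂y = 12x^3y^2 + 16x^3y^3 - 16xy^3 and ∂N/∂x = 12x^3y^2 + 16x^3y^3 - 16xy^3; equal, so the equation is exact.
Integrate M with respect to x (treating y as constant): ∫M dx = x^4y^3 + x^4y^4 - 2x^2y^4 - 3x^4 + h(y).
Differentiate w.r.t. y and set equal to N: all terms match, so h'(y) = 0 and h is a constant absorbed into C.
General solution: x^4y^3 + x^4y^4 - 2x^2y^4 - 3x^4 = C.


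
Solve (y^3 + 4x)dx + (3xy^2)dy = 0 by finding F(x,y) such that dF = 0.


Check exactness: ∂M/∂y = 3y^2 and ∂N/∂x = 3y^2; equal, so the equation is exact.
Integrate M with respect to x (treating y as constant): ∫M dx = xy^3 + 2x^2 + h(y).
Differentiate w.r.t. y and set equal to N: all terms match, so h'(y) = 0 and h is a constant absorbed into C.
General solution: xy^3 + 2x^2 = C.


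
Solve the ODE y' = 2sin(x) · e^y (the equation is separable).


Separate: e^(-y) dy = 2sin(x) dx.
Integrate: -e^(-y) = -2cos(x) + C₀.
Rearrange: e^(-y) = 2cos(x) + C.


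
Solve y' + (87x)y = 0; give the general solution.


P(x) = 87x ⇒ μ = e^((87/2)x²).
Q(x) = 0 so μ y is constant: y = Ce^(-(87/2)x²).


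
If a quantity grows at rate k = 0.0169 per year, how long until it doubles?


Exponential growth: P(t) = P₀ e^(0.0169t). Set P(t)/P₀ = 2: e^(0.0169t) = 2.
Solve: t = ln(2)/0.0169 ≈ 41.01 years.


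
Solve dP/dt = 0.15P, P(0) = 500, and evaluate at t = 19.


The ODE dP/dt = 0.15P has solution P(t) = P(0)e^(0.15t).
Substitute P(0) = 500 and t = 19: P(19) = 500 e^(2.85) ≈ 8644.


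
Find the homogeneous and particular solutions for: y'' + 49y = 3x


Homogeneous: r² + 49 = 0 ⇒ r = ±7i, y_h = C₁cos(7x) + C₂sin(7x).
Polynomial forcing; try y_p = Ax + B. Then y_p'' + 49 y_p = 49(Ax + B) = 3x, so B = 0 and A = 3/49.
General solution: y = C₁cos(7x) + C₂sin(7x) + (3/49)x.


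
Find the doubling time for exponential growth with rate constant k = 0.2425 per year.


Exponential growth: P(t) = P₀ e^(0.2425t). Set P(t)/P₀ = 2: e^(0.2425t) = 2.
Solve: t = ln(2)/0.2425 ≈ 2.86 years.


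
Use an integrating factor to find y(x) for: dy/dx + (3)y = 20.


P(x) = 3, Q(x) = 20; integrating factor μ = e^(3x).
(μ y)' = 20e^(3x) ⇒ μ y = (20/3)e^(3x) + C.
Divide by μ: y = 20/3 + Ce^(-3x).


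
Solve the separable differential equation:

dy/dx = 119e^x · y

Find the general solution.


Separate variables: dy/y = 119e^x dx.
Integrate: ln|y| = 119e^x + C₀.
Exponentiate: y = Ce^(119e^x).


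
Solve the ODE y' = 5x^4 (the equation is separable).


Integrate both sides with respect to x: y = ∫ 5x^4 dx = x^5 + C.


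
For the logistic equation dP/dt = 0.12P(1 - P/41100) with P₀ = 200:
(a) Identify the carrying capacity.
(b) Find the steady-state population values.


Logistic ODE dP/dt = 0.12P(1 - P/41100) has equilibria where dP/dt = 0, i.e. P = 0 or P = 41100.
The coefficient (1 - P/K) = 0 when P = K, identifying K = 41100 as the carrying capacity.
(a) K = 41100; (b) equilibria P = 0 and P = 41100.


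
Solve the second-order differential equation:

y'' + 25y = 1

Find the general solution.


Homogeneous part: r² + 25 = 0 ⇒ r = ±5i, so y_h = C₁cos(5x) + C₂sin(5x).
Try constant y_p = A; plug in: 25A = 1 ⇒ A = 1/25.
General solution: y = C₁cos(5x) + C₂sin(5x) + 1/25.


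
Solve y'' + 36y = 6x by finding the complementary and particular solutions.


Homogeneous: r² + 36 = 0 ⇒ r = ±6i, y_h = C₁cos(6x) + C₂sin(6x).
Polynomial forcing; try y_p = Ax + B. Then y_p'' + 36 y_p = 36(Ax + B) = 6x, so B = 0 and A = 1/6.
General solution: y = C₁cos(6x) + C₂sin(6x) + (1/6)x.


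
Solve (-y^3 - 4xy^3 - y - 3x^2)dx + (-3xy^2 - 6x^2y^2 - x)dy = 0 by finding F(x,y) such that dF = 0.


Check exactness: ∂M/∂y = -3y^2 - 12xy^2 - 1 and ∂N/∂x = -3y^2 - 12xy^2 - 1; equal, so the equation is exact.
Integrate M with respect to x (treating y as constant): ∫M dx = -xy^3 - 2x^2y^3 - xy - x^3 + h(y).
Differentiate w.r.t. y and set equal to N: all terms match, so h'(y) = 0 and h is a constant absorbed into C.
General solution: -xy^3 - 2x^2y^3 - xy - x^3 = C.


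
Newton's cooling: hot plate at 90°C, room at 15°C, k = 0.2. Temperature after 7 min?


Newton's law: dT/dt = -k(T - T_a) has solution T(t) = T_a + (T₀ - T_a)e^(-kt).
Plug in T_a = 15, T₀ = 90, k = 0.2, t = 7: T(7) = 15 + (75)e^(-1.40) ≈ 33.5°C.


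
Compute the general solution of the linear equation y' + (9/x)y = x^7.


P(x) = 9/x ⇒ μ = x^9.
(x^9 y)' = x^16 ⇒ x^9 y = x^17/(17) + C.
Solve for y: y = (1/17)x^8 + C/x^9.


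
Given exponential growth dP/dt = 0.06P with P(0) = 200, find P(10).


The ODE dP/dt = 0.06P has solution P(t) = P(0)e^(0.06t).
Substitute P(0) = 200 and t = 10: P(10) = 200 e^(0.60) ≈ 364.


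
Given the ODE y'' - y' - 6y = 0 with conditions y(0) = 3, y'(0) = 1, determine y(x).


Characteristic roots of r² - r - 6 = 0 are 3, -2.
General solution y = c₁ e^(3x) + c₂ e^(-2x).
Apply y(0) = 3: c₁ + c₂ = 3. Apply y'(0) = 1: 3 c₁ - 2 c₂ = 1.
Solve: c₁ = 7/5, c₂ = 8/5.
Particular solution: y = (7/5)e^(3x) + (8/5)e^(-2x).


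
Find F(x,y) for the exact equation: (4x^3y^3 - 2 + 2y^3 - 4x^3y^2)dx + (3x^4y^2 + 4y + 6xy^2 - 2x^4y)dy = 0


Check exactness: ∂M/∂y = 12x^3y^2 + 6y^2 - 8x^3y and ∂N/∂x = 12x^3y^2 + 6y^2 - 8x^3y; equal, so the equation is exact.
Integrate M with respect to x (treating y as constant): ∫M dx = x^4y^3 - 2x + 2xy^3 - x^4y^2 + h(y).
Differentiate w.r.t. y and set equal to N: the x-dependent terms already match, leaving h'(y) = 4y. Integrate: h(y) = 2y^2.
So F(x,y) = x^4y^3 - 2x + 2y^2 + 2xy^3 - x^4y^2.
General solution: x^4y^3 - 2x + 2y^2 + 2xy^3 - x^4y^2 = C.


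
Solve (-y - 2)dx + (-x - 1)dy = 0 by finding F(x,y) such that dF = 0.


Check exactness: ∂M/∂y = -1 and ∂N/∂x = -1; equal, so the equation is exact.
Integrate M with respect to x (treating y as constant): ∫M dx = -xy - 2x + h(y).
Differentiate w.r.t. y and set equal to N: the x-dependent terms already match, leaving h'(y) = -1. Integrate: h(y) = -y.
So F(x,y) = -xy - y - 2x.
General solution: -xy - y - 2x = C.


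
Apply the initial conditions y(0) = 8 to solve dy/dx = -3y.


General solution of y' = -3y is y = Ce^(-3x).
Apply y(0) = 8: C = 8.
Particular solution: y = 8e^(-3x).


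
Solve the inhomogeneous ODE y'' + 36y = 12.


Homogeneous part: r² + 36 = 0 ⇒ r = ±6i, so y_h = C₁cos(6x) + C₂sin(6x).
Try constant y_p = A; plug in: 36A = 12 ⇒ A = 1/3.
General solution: y = C₁cos(6x) + C₂sin(6x) + 1/3.


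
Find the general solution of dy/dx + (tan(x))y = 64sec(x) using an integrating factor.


P(x) = tan(x) ⇒ μ = e^(∫tan(x)dx) = sec(x).
(sec(x) y)' = 64sec²(x) ⇒ sec(x) y = 64tan(x) + C.
Multiply by cos(x): y = 64sin(x) + C·cos(x).


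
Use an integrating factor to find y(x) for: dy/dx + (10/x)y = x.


P(x) = 10/x ⇒ μ = x^10.
(x^10 y)' = x^11 ⇒ x^10 y = x^12/(12) + C.
Solve for y: y = (1/12)x^2 + C/x^10.


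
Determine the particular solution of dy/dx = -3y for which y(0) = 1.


General solution of y' = -3y is y = Ce^(-3x).
Apply y(0) = 1: C = 1.
Particular solution: y = e^(-3x).


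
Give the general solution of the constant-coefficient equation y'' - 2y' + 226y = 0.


Characteristic equation: r² - 2r + 226 = 0.
Discriminant is negative; roots r = 1 ± 15i (complex conjugate pair).
General solution uses e^(α x)(C₁ cos(β x) + C₂ sin(β x)): y = e^(x)(C₁cos(15x) + C₂sin(15x)).


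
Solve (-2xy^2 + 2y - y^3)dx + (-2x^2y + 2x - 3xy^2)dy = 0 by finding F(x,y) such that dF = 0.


Check exactness: ∂M/∂y = -4xy + 2 - 3y^2 and ∂N/∂x = -4xy + 2 - 3y^2; equal, so the equation is exact.
Integrate M with respect to x (treating y as constant): ∫M dx = -x^2y^2 + 2xy - xy^3 + h(y).
Differentiate w.r.t. y and set equal to N: all terms match, so h'(y) = 0 and h is a constant absorbed into C.
General solution: -x^2y^2 + 2xy - xy^3 = C.


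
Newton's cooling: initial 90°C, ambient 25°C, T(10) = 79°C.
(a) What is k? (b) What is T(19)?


Newton's law: T(t) = T_a + (T₀ - T_a)e^(-kt).
(a) Use T(10) = 79: (79 - 25)/(90 - 25) = e^(-k·10), so k = -ln(0.831)/10 ≈ 0.0185.
(b) Apply k to t = 19: T(19) = 25 + (65)e^(-0.352) ≈ 70.7°C.


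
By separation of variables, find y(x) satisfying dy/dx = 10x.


Integrate both sides with respect to x: y = ∫ 10x dx = 5x^2 + C.


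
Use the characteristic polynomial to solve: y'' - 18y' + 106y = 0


Characteristic equation: r² - 18r + 106 = 0.
Discriminant is negative; roots r = 9 ± 5i (complex conjugate pair).
General solution uses e^(α x)(C₁ cos(β x) + C₂ sin(β x)): y = e^(9x)(C₁cos(5x) + C₂sin(5x)).


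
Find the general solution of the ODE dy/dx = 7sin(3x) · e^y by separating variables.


Separate: e^(-y) dy = 7sin(3x) dx.
Integrate: -e^(-y) = -(7/3)cos(3x) + C₀.
Rearrange: e^(-y) = (7/3)cos(3x) + C.


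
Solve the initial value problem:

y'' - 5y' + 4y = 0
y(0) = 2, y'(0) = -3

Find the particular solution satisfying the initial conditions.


Characteristic roots of r² - 5r + 4 = 0 are 4, 1.
General solution y = c₁ e^(4x) + c₂ e^(x).
Apply y(0) = 2: c₁ + c₂ = 2. Apply y'(0) = -3: 4 c₁ + 1 c₂ = -3.
Solve: c₁ = -5/3, c₂ = 11/3.
Particular solution: y = -(5/3)e^(4x) + (11/3)e^(x).


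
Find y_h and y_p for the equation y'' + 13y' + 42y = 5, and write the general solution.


Characteristic roots of r² + 13r + 42 = 0 are -7, -6.
y_h = C₁e^(-7x) + C₂e^(-6x).
Constant forcing; try y_p = A. Then 42A = 5 ⇒ A = 5/42.
General solution: y = C₁e^(-7x) + C₂e^(-6x) + 5/42.
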